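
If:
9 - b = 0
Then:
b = 9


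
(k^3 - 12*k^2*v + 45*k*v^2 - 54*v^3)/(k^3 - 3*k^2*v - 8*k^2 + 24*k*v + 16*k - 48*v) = (k^2 - 9*k*v + 18*v^2)/(k^2 - 8*k + 16)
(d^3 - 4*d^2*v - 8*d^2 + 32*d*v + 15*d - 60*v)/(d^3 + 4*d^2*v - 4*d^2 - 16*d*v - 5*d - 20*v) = (d^2 - 4*d*v - 3*d + 12*v)/(d^2 + 4*d*v + d + 4*v)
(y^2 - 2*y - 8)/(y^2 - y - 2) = (-y^2 + 2*y + 8)/(-y^2 + y + 2)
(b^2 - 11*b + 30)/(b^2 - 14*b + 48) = (b - 5)/(b - 8)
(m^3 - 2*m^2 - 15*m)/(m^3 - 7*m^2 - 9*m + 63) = m*(m - 5)/(m^2 - 10*m + 21)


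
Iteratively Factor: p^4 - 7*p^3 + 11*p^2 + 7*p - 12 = (p - 4)*(p^3 - 3*p^2 - p + 3) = (p - 4)*(p - 1)*(p^2 - 2*p - 3) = (p - 4)*(p - 3)*(p - 1)*(p + 1)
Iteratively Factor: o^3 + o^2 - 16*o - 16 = (o - 4)*(o^2 + 5*o + 4) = (o - 4)*(o + 4)*(o + 1)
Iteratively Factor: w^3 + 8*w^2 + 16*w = (w)*(w^2 + 8*w + 16) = w*(w + 4)*(w + 4)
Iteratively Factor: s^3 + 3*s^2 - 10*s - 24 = (s - 3)*(s^2 + 6*s + 8) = (s - 3)*(s + 4)*(s + 2)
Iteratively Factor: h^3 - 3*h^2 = (h)*(h^2 - 3*h) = h*(h - 3)*(h)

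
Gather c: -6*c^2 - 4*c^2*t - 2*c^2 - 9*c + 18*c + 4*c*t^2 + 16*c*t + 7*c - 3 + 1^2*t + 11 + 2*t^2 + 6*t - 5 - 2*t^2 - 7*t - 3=c^2*(-4*t - 8) + c*(4*t^2 + 16*t + 16)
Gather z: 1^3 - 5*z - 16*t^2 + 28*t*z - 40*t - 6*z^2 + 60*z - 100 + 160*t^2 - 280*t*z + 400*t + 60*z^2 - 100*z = 144*t^2 + 360*t + 54*z^2 + z*(-252*t - 45) - 99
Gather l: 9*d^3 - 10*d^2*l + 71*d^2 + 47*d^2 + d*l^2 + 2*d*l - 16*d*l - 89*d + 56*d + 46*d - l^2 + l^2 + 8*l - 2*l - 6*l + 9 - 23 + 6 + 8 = 9*d^3 + 118*d^2 + d*l^2 + 13*d + l*(-10*d^2 - 14*d)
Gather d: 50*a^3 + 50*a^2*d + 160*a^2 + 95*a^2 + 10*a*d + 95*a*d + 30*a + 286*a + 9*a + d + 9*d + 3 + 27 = 50*a^3 + 255*a^2 + 325*a + d*(50*a^2 + 105*a + 10) + 30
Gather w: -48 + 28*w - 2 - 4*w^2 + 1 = -4*w^2 + 28*w - 49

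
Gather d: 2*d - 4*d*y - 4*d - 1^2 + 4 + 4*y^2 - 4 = d*(-4*y - 2) + 4*y^2 - 1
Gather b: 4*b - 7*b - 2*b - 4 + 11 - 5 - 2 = -5*b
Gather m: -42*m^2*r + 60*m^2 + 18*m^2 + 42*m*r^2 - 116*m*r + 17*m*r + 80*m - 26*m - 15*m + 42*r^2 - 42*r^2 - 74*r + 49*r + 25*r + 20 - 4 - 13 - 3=m^2*(78 - 42*r) + m*(42*r^2 - 99*r + 39)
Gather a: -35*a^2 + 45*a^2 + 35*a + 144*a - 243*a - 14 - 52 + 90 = 10*a^2 - 64*a + 24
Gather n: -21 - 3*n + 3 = -3*n - 18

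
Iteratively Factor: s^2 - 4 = (s + 2)*(s - 2)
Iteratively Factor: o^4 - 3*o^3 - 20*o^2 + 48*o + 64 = (o - 4)*(o^3 + o^2 - 16*o - 16) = (o - 4)*(o + 4)*(o^2 - 3*o - 4) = (o - 4)^2*(o + 4)*(o + 1)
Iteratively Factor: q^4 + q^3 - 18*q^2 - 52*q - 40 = (q + 2)*(q^3 - q^2 - 16*q - 20) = (q + 2)^2*(q^2 - 3*q - 10) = (q - 5)*(q + 2)^2*(q + 2)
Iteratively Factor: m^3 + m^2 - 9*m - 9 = (m + 3)*(m^2 - 2*m - 3) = (m - 3)*(m + 3)*(m + 1)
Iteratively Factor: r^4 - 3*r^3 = (r)*(r^3 - 3*r^2) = r^2*(r^2 - 3*r) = r^3*(r - 3)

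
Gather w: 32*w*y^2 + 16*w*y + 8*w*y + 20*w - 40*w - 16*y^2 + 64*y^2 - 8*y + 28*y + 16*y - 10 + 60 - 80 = w*(32*y^2 + 24*y - 20) + 48*y^2 + 36*y - 30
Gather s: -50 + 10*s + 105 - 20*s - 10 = 45 - 10*s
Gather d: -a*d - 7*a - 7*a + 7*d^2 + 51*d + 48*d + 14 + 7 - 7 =-14*a + 7*d^2 + d*(99 - a) + 14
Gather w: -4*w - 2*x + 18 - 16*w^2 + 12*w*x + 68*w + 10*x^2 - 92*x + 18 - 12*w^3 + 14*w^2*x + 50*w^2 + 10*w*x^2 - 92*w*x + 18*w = -12*w^3 + w^2*(14*x + 34) + w*(10*x^2 - 80*x + 82) + 10*x^2 - 94*x + 36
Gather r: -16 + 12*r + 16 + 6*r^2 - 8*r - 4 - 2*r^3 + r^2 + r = -2*r^3 + 7*r^2 + 5*r - 4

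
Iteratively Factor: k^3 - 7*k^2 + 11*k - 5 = (k - 5)*(k^2 - 2*k + 1) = (k - 5)*(k - 1)*(k - 1)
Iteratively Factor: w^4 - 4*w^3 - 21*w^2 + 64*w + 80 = (w + 1)*(w^3 - 5*w^2 - 16*w + 80) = (w - 4)*(w + 1)*(w^2 - w - 20) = (w - 4)*(w + 1)*(w + 4)*(w - 5)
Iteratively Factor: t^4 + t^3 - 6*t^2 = (t + 3)*(t^3 - 2*t^2) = t*(t + 3)*(t^2 - 2*t) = t*(t - 2)*(t + 3)*(t)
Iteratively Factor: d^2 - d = (d - 1)*(d)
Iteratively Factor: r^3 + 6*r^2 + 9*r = (r)*(r^2 + 6*r + 9) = r*(r + 3)*(r + 3)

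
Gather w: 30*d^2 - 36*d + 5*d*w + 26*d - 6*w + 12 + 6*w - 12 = 30*d^2 + 5*d*w - 10*d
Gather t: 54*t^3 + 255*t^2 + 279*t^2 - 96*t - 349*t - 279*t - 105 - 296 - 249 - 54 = 54*t^3 + 534*t^2 - 724*t - 704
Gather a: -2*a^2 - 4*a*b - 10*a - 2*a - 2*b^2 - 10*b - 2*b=-2*a^2 + a*(-4*b - 12) - 2*b^2 - 12*b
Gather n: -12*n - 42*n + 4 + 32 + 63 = 99 - 54*n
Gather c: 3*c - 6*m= 3*c - 6*m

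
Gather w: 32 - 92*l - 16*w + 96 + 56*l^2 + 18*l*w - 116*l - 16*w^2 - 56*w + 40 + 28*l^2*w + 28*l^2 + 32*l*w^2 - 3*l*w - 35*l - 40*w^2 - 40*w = 84*l^2 - 243*l + w^2*(32*l - 56) + w*(28*l^2 + 15*l - 112) + 168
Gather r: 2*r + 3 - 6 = 2*r - 3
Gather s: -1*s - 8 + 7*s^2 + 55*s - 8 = 7*s^2 + 54*s - 16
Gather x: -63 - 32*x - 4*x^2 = -4*x^2 - 32*x - 63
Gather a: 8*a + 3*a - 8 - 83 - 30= 11*a - 121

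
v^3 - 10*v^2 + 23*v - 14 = (v - 7)*(v - 2)*(v - 1)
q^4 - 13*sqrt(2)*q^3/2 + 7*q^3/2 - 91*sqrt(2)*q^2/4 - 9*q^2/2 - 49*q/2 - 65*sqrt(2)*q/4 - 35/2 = (q + 1)*(q + 5/2)*(q - 7*sqrt(2))*(q + sqrt(2)/2)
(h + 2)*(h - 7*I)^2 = h^3 + 2*h^2 - 14*I*h^2 - 49*h - 28*I*h - 98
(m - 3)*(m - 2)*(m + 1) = m^3 - 4*m^2 + m + 6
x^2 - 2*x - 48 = (x - 8)*(x + 6)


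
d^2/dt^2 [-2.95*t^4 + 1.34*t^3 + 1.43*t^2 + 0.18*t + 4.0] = -35.4*t^2 + 8.04*t + 2.86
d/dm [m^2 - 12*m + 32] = 2*m - 12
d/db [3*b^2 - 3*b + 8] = 6*b - 3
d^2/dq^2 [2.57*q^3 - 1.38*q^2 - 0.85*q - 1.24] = 15.42*q - 2.76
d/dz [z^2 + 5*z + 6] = 2*z + 5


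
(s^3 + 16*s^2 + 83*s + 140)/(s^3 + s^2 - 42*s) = (s^2 + 9*s + 20)/(s*(s - 6))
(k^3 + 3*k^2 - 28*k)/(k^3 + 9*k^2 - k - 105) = k*(k - 4)/(k^2 + 2*k - 15)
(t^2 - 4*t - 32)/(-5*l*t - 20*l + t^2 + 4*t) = (t - 8)/(-5*l + t)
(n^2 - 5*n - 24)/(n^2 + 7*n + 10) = (n^2 - 5*n - 24)/(n^2 + 7*n + 10)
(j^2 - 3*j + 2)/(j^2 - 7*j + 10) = (j - 1)/(j - 5)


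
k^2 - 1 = (k - 1)*(k + 1)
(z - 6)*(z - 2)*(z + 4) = z^3 - 4*z^2 - 20*z + 48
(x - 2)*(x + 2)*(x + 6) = x^3 + 6*x^2 - 4*x - 24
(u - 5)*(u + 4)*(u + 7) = u^3 + 6*u^2 - 27*u - 140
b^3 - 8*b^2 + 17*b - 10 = (b - 5)*(b - 2)*(b - 1)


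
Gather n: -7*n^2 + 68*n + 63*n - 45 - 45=-7*n^2 + 131*n - 90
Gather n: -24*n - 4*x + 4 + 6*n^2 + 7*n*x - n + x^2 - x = 6*n^2 + n*(7*x - 25) + x^2 - 5*x + 4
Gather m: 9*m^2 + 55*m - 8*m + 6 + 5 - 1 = 9*m^2 + 47*m + 10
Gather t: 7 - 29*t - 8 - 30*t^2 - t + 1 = -30*t^2 - 30*t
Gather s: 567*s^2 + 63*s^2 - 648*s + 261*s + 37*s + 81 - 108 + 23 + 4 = 630*s^2 - 350*s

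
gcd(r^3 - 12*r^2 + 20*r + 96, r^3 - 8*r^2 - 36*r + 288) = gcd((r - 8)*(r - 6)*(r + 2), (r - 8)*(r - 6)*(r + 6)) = r^2 - 14*r + 48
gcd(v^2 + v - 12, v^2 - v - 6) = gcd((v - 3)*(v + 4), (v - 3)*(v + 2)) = v - 3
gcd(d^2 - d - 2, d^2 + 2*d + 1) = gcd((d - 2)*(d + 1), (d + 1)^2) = d + 1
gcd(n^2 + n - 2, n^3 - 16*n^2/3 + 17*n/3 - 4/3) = n - 1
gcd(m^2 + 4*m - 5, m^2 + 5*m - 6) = m - 1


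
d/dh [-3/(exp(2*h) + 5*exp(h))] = 3*(2*exp(h) + 5)*exp(-h)/(exp(h) + 5)^2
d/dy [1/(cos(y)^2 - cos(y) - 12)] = (2*cos(y) - 1)*sin(y)/(sin(y)^2 + cos(y) + 11)^2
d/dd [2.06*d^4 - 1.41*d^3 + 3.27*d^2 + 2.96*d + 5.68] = 8.24*d^3 - 4.23*d^2 + 6.54*d + 2.96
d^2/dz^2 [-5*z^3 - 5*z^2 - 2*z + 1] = -30*z - 10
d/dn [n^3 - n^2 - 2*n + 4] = 3*n^2 - 2*n - 2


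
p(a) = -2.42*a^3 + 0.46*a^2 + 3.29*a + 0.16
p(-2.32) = 25.22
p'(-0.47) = 1.25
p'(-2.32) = -37.92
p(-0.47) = -1.03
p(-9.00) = 1771.99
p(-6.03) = 527.65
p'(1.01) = -3.19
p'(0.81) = -0.73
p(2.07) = -12.52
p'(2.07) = -25.91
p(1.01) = 1.46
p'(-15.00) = -1644.01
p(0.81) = 1.84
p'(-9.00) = -593.05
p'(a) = -7.26*a^2 + 0.92*a + 3.29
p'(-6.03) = -266.24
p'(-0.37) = 1.96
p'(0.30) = 2.91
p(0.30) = 1.12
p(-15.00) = 8221.81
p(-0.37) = -0.87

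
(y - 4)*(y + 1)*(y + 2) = y^3 - y^2 - 10*y - 8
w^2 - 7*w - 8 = (w - 8)*(w + 1)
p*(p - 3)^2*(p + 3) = p^4 - 3*p^3 - 9*p^2 + 27*p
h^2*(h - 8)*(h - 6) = h^4 - 14*h^3 + 48*h^2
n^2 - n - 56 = (n - 8)*(n + 7)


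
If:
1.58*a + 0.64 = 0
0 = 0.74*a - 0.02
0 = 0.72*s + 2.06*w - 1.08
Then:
No Solution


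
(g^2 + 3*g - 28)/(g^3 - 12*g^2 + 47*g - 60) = (g + 7)/(g^2 - 8*g + 15)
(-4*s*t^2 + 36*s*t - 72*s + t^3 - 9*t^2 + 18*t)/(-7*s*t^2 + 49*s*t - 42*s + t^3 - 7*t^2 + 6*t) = (4*s*t - 12*s - t^2 + 3*t)/(7*s*t - 7*s - t^2 + t)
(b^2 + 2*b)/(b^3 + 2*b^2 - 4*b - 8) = b/(b^2 - 4)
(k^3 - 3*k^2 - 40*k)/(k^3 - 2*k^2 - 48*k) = (k + 5)/(k + 6)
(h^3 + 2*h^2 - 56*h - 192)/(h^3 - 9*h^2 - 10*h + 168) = (h^2 - 2*h - 48)/(h^2 - 13*h + 42)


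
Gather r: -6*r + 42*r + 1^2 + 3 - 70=36*r - 66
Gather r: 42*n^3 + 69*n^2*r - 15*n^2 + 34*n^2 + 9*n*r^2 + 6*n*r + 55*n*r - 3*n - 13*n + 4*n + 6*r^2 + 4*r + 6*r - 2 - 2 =42*n^3 + 19*n^2 - 12*n + r^2*(9*n + 6) + r*(69*n^2 + 61*n + 10) - 4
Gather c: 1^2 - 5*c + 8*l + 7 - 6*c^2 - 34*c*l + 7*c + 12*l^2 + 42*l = -6*c^2 + c*(2 - 34*l) + 12*l^2 + 50*l + 8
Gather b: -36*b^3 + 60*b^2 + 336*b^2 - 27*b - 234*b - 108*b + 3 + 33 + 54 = -36*b^3 + 396*b^2 - 369*b + 90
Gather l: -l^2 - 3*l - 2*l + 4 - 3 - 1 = -l^2 - 5*l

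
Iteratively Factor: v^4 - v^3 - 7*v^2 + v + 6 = (v - 3)*(v^3 + 2*v^2 - v - 2) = (v - 3)*(v + 2)*(v^2 - 1) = (v - 3)*(v + 1)*(v + 2)*(v - 1)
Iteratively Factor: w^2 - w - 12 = (w - 4)*(w + 3)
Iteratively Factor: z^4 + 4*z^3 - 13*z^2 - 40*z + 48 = (z - 3)*(z^3 + 7*z^2 + 8*z - 16) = (z - 3)*(z + 4)*(z^2 + 3*z - 4) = (z - 3)*(z + 4)^2*(z - 1)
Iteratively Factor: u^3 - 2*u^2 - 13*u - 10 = (u + 2)*(u^2 - 4*u - 5) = (u - 5)*(u + 2)*(u + 1)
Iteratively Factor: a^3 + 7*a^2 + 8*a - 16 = (a - 1)*(a^2 + 8*a + 16) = (a - 1)*(a + 4)*(a + 4)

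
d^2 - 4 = (d - 2)*(d + 2)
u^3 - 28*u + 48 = (u - 4)*(u - 2)*(u + 6)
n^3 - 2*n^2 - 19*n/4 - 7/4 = (n - 7/2)*(n + 1/2)*(n + 1)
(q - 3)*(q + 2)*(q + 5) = q^3 + 4*q^2 - 11*q - 30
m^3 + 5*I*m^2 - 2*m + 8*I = (m - I)*(m + 2*I)*(m + 4*I)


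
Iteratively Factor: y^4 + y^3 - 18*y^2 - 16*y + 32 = (y + 4)*(y^3 - 3*y^2 - 6*y + 8) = (y - 1)*(y + 4)*(y^2 - 2*y - 8) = (y - 4)*(y - 1)*(y + 4)*(y + 2)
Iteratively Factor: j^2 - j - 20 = (j + 4)*(j - 5)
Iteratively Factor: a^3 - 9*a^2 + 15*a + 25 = (a - 5)*(a^2 - 4*a - 5) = (a - 5)*(a + 1)*(a - 5)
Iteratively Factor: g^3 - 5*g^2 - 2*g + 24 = (g - 3)*(g^2 - 2*g - 8) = (g - 3)*(g + 2)*(g - 4)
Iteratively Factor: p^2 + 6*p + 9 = (p + 3)*(p + 3)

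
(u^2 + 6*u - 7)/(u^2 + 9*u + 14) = (u - 1)/(u + 2)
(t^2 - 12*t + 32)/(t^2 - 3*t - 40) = (t - 4)/(t + 5)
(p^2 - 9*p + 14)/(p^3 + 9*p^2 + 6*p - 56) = (p - 7)/(p^2 + 11*p + 28)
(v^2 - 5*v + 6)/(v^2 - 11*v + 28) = (v^2 - 5*v + 6)/(v^2 - 11*v + 28)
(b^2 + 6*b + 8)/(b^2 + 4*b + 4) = (b + 4)/(b + 2)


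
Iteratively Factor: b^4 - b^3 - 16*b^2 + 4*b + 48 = (b - 4)*(b^3 + 3*b^2 - 4*b - 12) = (b - 4)*(b + 2)*(b^2 + b - 6) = (b - 4)*(b - 2)*(b + 2)*(b + 3)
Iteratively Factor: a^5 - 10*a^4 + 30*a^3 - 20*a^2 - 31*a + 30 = (a - 1)*(a^4 - 9*a^3 + 21*a^2 + a - 30) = (a - 1)*(a + 1)*(a^3 - 10*a^2 + 31*a - 30) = (a - 5)*(a - 1)*(a + 1)*(a^2 - 5*a + 6) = (a - 5)*(a - 2)*(a - 1)*(a + 1)*(a - 3)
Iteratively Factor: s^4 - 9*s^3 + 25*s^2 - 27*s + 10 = (s - 5)*(s^3 - 4*s^2 + 5*s - 2) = (s - 5)*(s - 1)*(s^2 - 3*s + 2) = (s - 5)*(s - 2)*(s - 1)*(s - 1)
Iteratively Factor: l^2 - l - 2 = (l + 1)*(l - 2)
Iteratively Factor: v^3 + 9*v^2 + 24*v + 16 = (v + 4)*(v^2 + 5*v + 4) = (v + 4)^2*(v + 1)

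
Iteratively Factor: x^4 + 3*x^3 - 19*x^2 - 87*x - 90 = (x - 5)*(x^3 + 8*x^2 + 21*x + 18) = (x - 5)*(x + 2)*(x^2 + 6*x + 9) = (x - 5)*(x + 2)*(x + 3)*(x + 3)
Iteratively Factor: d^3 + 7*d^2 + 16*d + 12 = (d + 2)*(d^2 + 5*d + 6) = (d + 2)*(d + 3)*(d + 2)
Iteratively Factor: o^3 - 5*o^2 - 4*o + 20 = (o - 2)*(o^2 - 3*o - 10) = (o - 2)*(o + 2)*(o - 5)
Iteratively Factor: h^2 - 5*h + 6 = (h - 3)*(h - 2)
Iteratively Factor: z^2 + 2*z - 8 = (z + 4)*(z - 2)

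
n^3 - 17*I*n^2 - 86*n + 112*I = (n - 8*I)*(n - 7*I)*(n - 2*I)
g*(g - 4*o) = g^2 - 4*g*o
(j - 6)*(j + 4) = j^2 - 2*j - 24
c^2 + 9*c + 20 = (c + 4)*(c + 5)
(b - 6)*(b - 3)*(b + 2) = b^3 - 7*b^2 + 36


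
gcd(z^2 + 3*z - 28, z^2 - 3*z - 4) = z - 4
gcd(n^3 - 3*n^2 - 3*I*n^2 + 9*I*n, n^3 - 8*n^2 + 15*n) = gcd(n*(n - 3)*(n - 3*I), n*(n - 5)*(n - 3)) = n^2 - 3*n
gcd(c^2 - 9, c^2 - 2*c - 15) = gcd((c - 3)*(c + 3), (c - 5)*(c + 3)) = c + 3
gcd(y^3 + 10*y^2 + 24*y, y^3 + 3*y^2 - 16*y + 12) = y + 6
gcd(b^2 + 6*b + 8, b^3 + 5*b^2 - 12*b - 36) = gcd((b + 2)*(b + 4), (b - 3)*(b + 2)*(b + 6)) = b + 2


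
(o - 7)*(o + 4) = o^2 - 3*o - 28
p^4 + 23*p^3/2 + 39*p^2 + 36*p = p*(p + 3/2)*(p + 4)*(p + 6)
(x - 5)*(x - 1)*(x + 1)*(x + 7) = x^4 + 2*x^3 - 36*x^2 - 2*x + 35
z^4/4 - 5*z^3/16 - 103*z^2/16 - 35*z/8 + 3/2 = (z/4 + 1)*(z - 6)*(z - 1/4)*(z + 1)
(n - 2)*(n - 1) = n^2 - 3*n + 2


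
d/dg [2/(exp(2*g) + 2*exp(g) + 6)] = -4*(exp(g) + 1)*exp(g)/(exp(2*g) + 2*exp(g) + 6)^2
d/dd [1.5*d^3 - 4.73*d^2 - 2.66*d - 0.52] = 4.5*d^2 - 9.46*d - 2.66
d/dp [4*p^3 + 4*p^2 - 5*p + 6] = 12*p^2 + 8*p - 5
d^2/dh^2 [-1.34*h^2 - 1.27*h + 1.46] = -2.68000000000000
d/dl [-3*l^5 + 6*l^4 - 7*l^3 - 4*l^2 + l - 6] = -15*l^4 + 24*l^3 - 21*l^2 - 8*l + 1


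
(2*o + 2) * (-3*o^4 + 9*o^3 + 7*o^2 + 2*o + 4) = -6*o^5 + 12*o^4 + 32*o^3 + 18*o^2 + 12*o + 8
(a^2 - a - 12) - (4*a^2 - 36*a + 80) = -3*a^2 + 35*a - 92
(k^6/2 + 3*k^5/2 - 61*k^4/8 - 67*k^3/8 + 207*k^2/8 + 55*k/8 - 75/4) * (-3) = -3*k^6/2 - 9*k^5/2 + 183*k^4/8 + 201*k^3/8 - 621*k^2/8 - 165*k/8 + 225/4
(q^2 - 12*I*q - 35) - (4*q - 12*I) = q^2 - 4*q - 12*I*q - 35 + 12*I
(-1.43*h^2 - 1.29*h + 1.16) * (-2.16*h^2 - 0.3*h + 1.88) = 3.0888*h^4 + 3.2154*h^3 - 4.807*h^2 - 2.7732*h + 2.1808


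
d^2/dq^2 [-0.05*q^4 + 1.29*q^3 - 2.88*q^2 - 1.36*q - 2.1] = -0.6*q^2 + 7.74*q - 5.76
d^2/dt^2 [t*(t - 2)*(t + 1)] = 6*t - 2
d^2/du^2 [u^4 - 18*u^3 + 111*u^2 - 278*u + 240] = 12*u^2 - 108*u + 222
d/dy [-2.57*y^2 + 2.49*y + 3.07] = 2.49 - 5.14*y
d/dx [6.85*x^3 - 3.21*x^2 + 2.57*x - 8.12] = 20.55*x^2 - 6.42*x + 2.57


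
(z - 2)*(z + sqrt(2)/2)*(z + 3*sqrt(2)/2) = z^3 - 2*z^2 + 2*sqrt(2)*z^2 - 4*sqrt(2)*z + 3*z/2 - 3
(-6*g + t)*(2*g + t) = -12*g^2 - 4*g*t + t^2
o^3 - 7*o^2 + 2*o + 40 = (o - 5)*(o - 4)*(o + 2)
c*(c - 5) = c^2 - 5*c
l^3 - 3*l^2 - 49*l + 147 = (l - 7)*(l - 3)*(l + 7)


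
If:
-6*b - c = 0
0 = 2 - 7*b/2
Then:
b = 4/7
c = -24/7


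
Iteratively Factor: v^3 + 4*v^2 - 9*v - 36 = (v - 3)*(v^2 + 7*v + 12) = (v - 3)*(v + 4)*(v + 3)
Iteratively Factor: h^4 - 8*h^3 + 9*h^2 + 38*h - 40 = (h + 2)*(h^3 - 10*h^2 + 29*h - 20) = (h - 5)*(h + 2)*(h^2 - 5*h + 4) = (h - 5)*(h - 4)*(h + 2)*(h - 1)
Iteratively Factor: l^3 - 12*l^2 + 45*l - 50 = (l - 5)*(l^2 - 7*l + 10) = (l - 5)*(l - 2)*(l - 5)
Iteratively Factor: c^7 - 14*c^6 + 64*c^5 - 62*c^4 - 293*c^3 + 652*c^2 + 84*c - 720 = (c - 3)*(c^6 - 11*c^5 + 31*c^4 + 31*c^3 - 200*c^2 + 52*c + 240) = (c - 3)*(c - 2)*(c^5 - 9*c^4 + 13*c^3 + 57*c^2 - 86*c - 120) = (c - 4)*(c - 3)*(c - 2)*(c^4 - 5*c^3 - 7*c^2 + 29*c + 30) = (c - 5)*(c - 4)*(c - 3)*(c - 2)*(c^3 - 7*c - 6) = (c - 5)*(c - 4)*(c - 3)*(c - 2)*(c + 2)*(c^2 - 2*c - 3) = (c - 5)*(c - 4)*(c - 3)^2*(c - 2)*(c + 2)*(c + 1)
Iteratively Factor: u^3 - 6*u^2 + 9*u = (u)*(u^2 - 6*u + 9) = u*(u - 3)*(u - 3)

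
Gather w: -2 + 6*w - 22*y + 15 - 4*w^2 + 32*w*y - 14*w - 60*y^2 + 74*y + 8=-4*w^2 + w*(32*y - 8) - 60*y^2 + 52*y + 21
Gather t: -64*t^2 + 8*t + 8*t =-64*t^2 + 16*t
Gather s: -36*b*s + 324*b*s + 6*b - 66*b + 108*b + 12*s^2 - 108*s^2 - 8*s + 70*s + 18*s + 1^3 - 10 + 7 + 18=48*b - 96*s^2 + s*(288*b + 80) + 16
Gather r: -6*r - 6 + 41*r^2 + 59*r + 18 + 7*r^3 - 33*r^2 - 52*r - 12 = 7*r^3 + 8*r^2 + r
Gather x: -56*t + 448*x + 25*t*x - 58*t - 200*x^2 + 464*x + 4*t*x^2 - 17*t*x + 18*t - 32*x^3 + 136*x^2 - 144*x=-96*t - 32*x^3 + x^2*(4*t - 64) + x*(8*t + 768)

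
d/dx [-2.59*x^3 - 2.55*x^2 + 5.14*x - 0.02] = -7.77*x^2 - 5.1*x + 5.14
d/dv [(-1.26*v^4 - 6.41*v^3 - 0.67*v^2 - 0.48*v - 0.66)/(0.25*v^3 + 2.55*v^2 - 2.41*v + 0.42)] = (-0.315*v^6 - 6.426*v^5 - 7.0682*v^4 + 29.0194*v^3 - 4.7429*v^2 + 2.8032*v - 1.7922)/(0.0625*v^6 + 1.275*v^5 + 5.2975*v^4 - 12.081*v^3 + 7.9501*v^2 - 2.0244*v + 0.1764)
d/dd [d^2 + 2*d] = 2*d + 2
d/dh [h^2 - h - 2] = 2*h - 1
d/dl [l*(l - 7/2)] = 2*l - 7/2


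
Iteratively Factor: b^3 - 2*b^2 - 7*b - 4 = (b + 1)*(b^2 - 3*b - 4) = (b - 4)*(b + 1)*(b + 1)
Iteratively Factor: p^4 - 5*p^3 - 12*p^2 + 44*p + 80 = (p - 4)*(p^3 - p^2 - 16*p - 20) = (p - 5)*(p - 4)*(p^2 + 4*p + 4) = (p - 5)*(p - 4)*(p + 2)*(p + 2)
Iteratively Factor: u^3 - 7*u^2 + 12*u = (u - 4)*(u^2 - 3*u) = (u - 4)*(u - 3)*(u)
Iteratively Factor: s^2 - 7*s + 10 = (s - 5)*(s - 2)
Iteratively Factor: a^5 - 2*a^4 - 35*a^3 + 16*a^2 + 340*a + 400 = (a + 4)*(a^4 - 6*a^3 - 11*a^2 + 60*a + 100) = (a + 2)*(a + 4)*(a^3 - 8*a^2 + 5*a + 50) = (a - 5)*(a + 2)*(a + 4)*(a^2 - 3*a - 10) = (a - 5)^2*(a + 2)*(a + 4)*(a + 2)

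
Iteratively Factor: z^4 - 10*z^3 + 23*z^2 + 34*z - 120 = (z - 4)*(z^3 - 6*z^2 - z + 30) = (z - 5)*(z - 4)*(z^2 - z - 6) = (z - 5)*(z - 4)*(z + 2)*(z - 3)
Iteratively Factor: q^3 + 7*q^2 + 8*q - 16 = (q + 4)*(q^2 + 3*q - 4) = (q - 1)*(q + 4)*(q + 4)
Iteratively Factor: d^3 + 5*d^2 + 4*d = (d + 1)*(d^2 + 4*d) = d*(d + 1)*(d + 4)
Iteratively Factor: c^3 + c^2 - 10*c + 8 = (c - 2)*(c^2 + 3*c - 4) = (c - 2)*(c + 4)*(c - 1)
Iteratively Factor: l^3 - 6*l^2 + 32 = (l - 4)*(l^2 - 2*l - 8) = (l - 4)*(l + 2)*(l - 4)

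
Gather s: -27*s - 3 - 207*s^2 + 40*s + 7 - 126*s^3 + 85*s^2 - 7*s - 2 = -126*s^3 - 122*s^2 + 6*s + 2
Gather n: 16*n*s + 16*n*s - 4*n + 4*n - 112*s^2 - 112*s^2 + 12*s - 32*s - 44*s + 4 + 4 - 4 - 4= 32*n*s - 224*s^2 - 64*s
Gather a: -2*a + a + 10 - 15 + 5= -a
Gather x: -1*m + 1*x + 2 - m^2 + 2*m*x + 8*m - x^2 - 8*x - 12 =-m^2 + 7*m - x^2 + x*(2*m - 7) - 10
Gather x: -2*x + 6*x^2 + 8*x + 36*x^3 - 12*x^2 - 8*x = 36*x^3 - 6*x^2 - 2*x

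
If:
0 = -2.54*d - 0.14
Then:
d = -0.06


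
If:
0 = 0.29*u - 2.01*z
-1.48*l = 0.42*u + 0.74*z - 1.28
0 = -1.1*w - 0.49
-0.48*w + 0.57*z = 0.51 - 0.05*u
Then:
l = 0.07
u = 2.24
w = -0.45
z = 0.32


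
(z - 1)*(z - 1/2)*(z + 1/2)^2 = z^4 - z^3/2 - 3*z^2/4 + z/8 + 1/8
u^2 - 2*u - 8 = (u - 4)*(u + 2)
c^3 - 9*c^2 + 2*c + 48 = (c - 8)*(c - 3)*(c + 2)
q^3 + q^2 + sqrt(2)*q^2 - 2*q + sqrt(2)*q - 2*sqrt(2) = (q - 1)*(q + 2)*(q + sqrt(2))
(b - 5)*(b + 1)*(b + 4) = b^3 - 21*b - 20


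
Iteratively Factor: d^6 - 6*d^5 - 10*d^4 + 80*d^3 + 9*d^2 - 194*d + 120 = (d - 1)*(d^5 - 5*d^4 - 15*d^3 + 65*d^2 + 74*d - 120) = (d - 1)*(d + 2)*(d^4 - 7*d^3 - d^2 + 67*d - 60) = (d - 5)*(d - 1)*(d + 2)*(d^3 - 2*d^2 - 11*d + 12) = (d - 5)*(d - 4)*(d - 1)*(d + 2)*(d^2 + 2*d - 3) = (d - 5)*(d - 4)*(d - 1)*(d + 2)*(d + 3)*(d - 1)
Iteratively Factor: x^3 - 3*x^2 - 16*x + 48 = (x - 3)*(x^2 - 16) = (x - 3)*(x + 4)*(x - 4)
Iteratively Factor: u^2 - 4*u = (u)*(u - 4)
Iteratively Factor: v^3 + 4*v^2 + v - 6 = (v - 1)*(v^2 + 5*v + 6) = (v - 1)*(v + 2)*(v + 3)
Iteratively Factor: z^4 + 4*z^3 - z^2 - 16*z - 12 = (z + 1)*(z^3 + 3*z^2 - 4*z - 12) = (z + 1)*(z + 2)*(z^2 + z - 6) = (z - 2)*(z + 1)*(z + 2)*(z + 3)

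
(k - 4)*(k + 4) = k^2 - 16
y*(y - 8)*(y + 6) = y^3 - 2*y^2 - 48*y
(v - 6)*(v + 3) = v^2 - 3*v - 18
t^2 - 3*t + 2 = (t - 2)*(t - 1)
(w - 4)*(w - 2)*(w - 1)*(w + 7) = w^4 - 35*w^2 + 90*w - 56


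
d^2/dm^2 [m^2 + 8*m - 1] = 2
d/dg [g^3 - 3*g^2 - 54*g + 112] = 3*g^2 - 6*g - 54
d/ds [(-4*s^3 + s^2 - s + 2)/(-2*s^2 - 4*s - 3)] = (8*s^4 + 32*s^3 + 30*s^2 + 2*s + 11)/(4*s^4 + 16*s^3 + 28*s^2 + 24*s + 9)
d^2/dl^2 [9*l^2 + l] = 18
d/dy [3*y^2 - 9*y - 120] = 6*y - 9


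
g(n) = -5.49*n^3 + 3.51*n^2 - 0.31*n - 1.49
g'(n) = -16.47*n^2 + 7.02*n - 0.31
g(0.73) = -1.98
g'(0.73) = -3.96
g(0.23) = -1.44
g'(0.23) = 0.43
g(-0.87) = 5.05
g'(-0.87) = -18.88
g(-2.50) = 107.00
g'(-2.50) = -120.80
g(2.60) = -75.06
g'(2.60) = -93.40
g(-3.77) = 343.73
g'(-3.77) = -260.86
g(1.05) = -4.30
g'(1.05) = -11.10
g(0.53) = -1.49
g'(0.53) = -1.22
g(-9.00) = 4287.82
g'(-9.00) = -1397.56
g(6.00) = -1062.83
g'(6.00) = -551.11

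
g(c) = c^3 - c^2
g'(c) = 3*c^2 - 2*c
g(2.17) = 5.51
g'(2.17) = 9.79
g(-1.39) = -4.62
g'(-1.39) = 8.58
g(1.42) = 0.85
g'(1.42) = 3.21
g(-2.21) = -15.68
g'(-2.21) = 19.07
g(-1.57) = -6.33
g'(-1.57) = 10.53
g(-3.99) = -79.44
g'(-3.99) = 55.74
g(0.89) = -0.09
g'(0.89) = 0.60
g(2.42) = 8.32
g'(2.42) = 12.73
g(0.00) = 0.00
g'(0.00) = 0.00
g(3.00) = 18.00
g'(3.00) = 21.00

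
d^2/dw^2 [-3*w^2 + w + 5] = -6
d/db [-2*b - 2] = -2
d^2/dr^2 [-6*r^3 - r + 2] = -36*r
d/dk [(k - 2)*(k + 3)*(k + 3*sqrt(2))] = 3*k^2 + 2*k + 6*sqrt(2)*k - 6 + 3*sqrt(2)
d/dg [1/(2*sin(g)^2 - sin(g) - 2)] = (1 - 4*sin(g))*cos(g)/(sin(g) + cos(2*g) + 1)^2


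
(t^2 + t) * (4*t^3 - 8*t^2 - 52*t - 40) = 4*t^5 - 4*t^4 - 60*t^3 - 92*t^2 - 40*t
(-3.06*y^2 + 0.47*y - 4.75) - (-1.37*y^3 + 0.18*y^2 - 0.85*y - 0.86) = 1.37*y^3 - 3.24*y^2 + 1.32*y - 3.89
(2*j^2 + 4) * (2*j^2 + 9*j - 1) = 4*j^4 + 18*j^3 + 6*j^2 + 36*j - 4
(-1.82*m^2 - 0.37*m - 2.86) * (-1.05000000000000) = 1.911*m^2 + 0.3885*m + 3.003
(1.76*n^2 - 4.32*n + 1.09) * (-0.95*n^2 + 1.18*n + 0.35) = -1.672*n^4 + 6.1808*n^3 - 5.5171*n^2 - 0.2258*n + 0.3815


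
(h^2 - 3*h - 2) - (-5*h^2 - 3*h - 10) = 6*h^2 + 8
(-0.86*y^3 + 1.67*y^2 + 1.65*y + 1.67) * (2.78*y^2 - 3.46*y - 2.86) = -2.3908*y^5 + 7.6182*y^4 + 1.2684*y^3 - 5.8426*y^2 - 10.4972*y - 4.7762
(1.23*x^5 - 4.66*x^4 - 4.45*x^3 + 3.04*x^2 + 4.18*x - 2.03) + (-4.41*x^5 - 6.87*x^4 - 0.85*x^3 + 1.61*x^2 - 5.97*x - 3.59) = -3.18*x^5 - 11.53*x^4 - 5.3*x^3 + 4.65*x^2 - 1.79*x - 5.62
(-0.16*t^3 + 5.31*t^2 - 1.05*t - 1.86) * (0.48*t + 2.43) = -0.0768*t^4 + 2.16*t^3 + 12.3993*t^2 - 3.4443*t - 4.5198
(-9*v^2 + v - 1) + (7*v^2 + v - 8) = -2*v^2 + 2*v - 9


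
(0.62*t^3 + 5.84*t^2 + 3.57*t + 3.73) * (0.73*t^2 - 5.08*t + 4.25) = 0.4526*t^5 + 1.1136*t^4 - 24.4261*t^3 + 9.4073*t^2 - 3.7759*t + 15.8525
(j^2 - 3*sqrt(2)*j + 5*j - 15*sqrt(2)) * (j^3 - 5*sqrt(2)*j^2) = j^5 - 8*sqrt(2)*j^4 + 5*j^4 - 40*sqrt(2)*j^3 + 30*j^3 + 150*j^2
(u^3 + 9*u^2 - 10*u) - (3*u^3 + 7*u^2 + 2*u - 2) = -2*u^3 + 2*u^2 - 12*u + 2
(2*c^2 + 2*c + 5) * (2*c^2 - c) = 4*c^4 + 2*c^3 + 8*c^2 - 5*c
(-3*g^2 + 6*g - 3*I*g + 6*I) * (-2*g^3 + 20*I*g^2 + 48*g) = 6*g^5 - 12*g^4 - 54*I*g^4 - 84*g^3 + 108*I*g^3 + 168*g^2 - 144*I*g^2 + 288*I*g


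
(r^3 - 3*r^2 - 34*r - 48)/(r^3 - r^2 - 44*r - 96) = (r + 2)/(r + 4)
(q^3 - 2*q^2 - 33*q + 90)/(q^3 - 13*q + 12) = (q^2 + q - 30)/(q^2 + 3*q - 4)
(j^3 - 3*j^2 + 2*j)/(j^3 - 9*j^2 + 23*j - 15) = j*(j - 2)/(j^2 - 8*j + 15)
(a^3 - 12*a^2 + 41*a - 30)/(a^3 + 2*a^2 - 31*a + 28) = (a^2 - 11*a + 30)/(a^2 + 3*a - 28)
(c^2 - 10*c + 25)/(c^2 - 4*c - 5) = (c - 5)/(c + 1)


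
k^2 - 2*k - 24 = (k - 6)*(k + 4)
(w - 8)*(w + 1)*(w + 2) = w^3 - 5*w^2 - 22*w - 16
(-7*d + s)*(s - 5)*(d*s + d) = -7*d^2*s^2 + 28*d^2*s + 35*d^2 + d*s^3 - 4*d*s^2 - 5*d*s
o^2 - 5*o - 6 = (o - 6)*(o + 1)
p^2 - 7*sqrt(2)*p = p*(p - 7*sqrt(2))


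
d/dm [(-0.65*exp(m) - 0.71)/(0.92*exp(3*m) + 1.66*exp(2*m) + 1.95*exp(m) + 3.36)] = (1.196*exp(3*m) + 3.0386*exp(2*m) + 2.3572*exp(m) - 0.7995)*exp(m)/(0.8464*exp(6*m) + 3.0544*exp(5*m) + 6.3436*exp(4*m) + 12.6564*exp(3*m) + 14.9577*exp(2*m) + 13.104*exp(m) + 11.2896)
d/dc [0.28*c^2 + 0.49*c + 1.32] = 0.56*c + 0.49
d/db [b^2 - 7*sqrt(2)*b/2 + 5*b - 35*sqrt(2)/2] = 2*b - 7*sqrt(2)/2 + 5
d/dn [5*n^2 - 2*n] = 10*n - 2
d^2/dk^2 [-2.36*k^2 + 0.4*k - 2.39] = -4.72000000000000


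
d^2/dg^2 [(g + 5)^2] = 2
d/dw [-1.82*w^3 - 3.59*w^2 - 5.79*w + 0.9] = -5.46*w^2 - 7.18*w - 5.79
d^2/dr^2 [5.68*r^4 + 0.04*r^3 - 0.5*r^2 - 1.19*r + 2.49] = 68.16*r^2 + 0.24*r - 1.0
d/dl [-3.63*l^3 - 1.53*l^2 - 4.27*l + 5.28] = -10.89*l^2 - 3.06*l - 4.27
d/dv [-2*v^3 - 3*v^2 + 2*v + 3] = -6*v^2 - 6*v + 2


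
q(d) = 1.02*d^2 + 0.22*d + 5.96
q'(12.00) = 24.70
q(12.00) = 155.48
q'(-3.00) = -5.90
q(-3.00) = 14.48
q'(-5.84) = -11.69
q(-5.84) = 39.46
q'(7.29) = 15.09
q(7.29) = 61.77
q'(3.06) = 6.46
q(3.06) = 16.18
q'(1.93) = 4.16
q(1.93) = 10.18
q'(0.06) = 0.34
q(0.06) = 5.98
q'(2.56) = 5.44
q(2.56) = 13.21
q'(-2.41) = -4.70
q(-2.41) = 11.35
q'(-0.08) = 0.06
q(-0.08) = 5.95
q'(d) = 2.04*d + 0.22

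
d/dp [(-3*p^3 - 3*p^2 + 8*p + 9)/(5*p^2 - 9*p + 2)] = (-15*p^4 + 54*p^3 - 31*p^2 - 102*p + 97)/(25*p^4 - 90*p^3 + 101*p^2 - 36*p + 4)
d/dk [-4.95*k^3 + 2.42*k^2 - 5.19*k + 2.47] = -14.85*k^2 + 4.84*k - 5.19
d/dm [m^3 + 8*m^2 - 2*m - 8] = 3*m^2 + 16*m - 2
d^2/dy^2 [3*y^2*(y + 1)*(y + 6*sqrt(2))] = 36*y^2 + 18*y + 108*sqrt(2)*y + 36*sqrt(2)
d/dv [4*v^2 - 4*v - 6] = 8*v - 4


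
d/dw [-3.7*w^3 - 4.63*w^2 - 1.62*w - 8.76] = -11.1*w^2 - 9.26*w - 1.62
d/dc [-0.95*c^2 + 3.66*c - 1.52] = 3.66 - 1.9*c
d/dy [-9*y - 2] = -9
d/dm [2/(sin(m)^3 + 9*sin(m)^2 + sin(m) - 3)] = 2*(-18*sin(m) + 3*cos(m)^2 - 4)*cos(m)/(sin(m)^3 + 9*sin(m)^2 + sin(m) - 3)^2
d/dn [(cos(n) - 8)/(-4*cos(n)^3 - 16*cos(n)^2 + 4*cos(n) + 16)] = (125*cos(n)/2 + 10*cos(2*n) - cos(3*n)/2 - 2)/(4*(cos(n) + 4)^2*sin(n)^3)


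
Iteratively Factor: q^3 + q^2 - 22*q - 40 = (q + 4)*(q^2 - 3*q - 10) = (q + 2)*(q + 4)*(q - 5)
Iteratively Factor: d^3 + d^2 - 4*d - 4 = (d + 1)*(d^2 - 4) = (d + 1)*(d + 2)*(d - 2)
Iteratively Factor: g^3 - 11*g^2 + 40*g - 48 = (g - 4)*(g^2 - 7*g + 12) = (g - 4)*(g - 3)*(g - 4)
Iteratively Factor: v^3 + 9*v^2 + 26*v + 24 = (v + 2)*(v^2 + 7*v + 12) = (v + 2)*(v + 3)*(v + 4)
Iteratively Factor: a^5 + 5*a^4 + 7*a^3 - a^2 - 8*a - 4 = (a + 2)*(a^4 + 3*a^3 + a^2 - 3*a - 2) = (a + 2)^2*(a^3 + a^2 - a - 1) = (a + 1)*(a + 2)^2*(a^2 - 1) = (a - 1)*(a + 1)*(a + 2)^2*(a + 1)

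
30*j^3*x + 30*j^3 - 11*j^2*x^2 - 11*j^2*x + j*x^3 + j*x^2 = (-6*j + x)*(-5*j + x)*(j*x + j)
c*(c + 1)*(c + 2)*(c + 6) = c^4 + 9*c^3 + 20*c^2 + 12*c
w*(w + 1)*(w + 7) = w^3 + 8*w^2 + 7*w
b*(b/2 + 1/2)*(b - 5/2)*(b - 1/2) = b^4/2 - b^3 - 7*b^2/8 + 5*b/8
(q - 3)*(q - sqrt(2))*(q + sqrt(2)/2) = q^3 - 3*q^2 - sqrt(2)*q^2/2 - q + 3*sqrt(2)*q/2 + 3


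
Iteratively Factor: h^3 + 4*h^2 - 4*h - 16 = (h - 2)*(h^2 + 6*h + 8) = (h - 2)*(h + 2)*(h + 4)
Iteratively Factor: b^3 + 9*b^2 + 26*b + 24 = (b + 3)*(b^2 + 6*b + 8) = (b + 2)*(b + 3)*(b + 4)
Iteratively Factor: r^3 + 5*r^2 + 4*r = (r + 4)*(r^2 + r) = (r + 1)*(r + 4)*(r)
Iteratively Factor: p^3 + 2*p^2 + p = (p + 1)*(p^2 + p) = (p + 1)^2*(p)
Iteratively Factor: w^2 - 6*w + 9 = (w - 3)*(w - 3)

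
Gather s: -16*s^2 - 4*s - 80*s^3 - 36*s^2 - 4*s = -80*s^3 - 52*s^2 - 8*s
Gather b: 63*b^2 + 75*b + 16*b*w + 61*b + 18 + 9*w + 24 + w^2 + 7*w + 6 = 63*b^2 + b*(16*w + 136) + w^2 + 16*w + 48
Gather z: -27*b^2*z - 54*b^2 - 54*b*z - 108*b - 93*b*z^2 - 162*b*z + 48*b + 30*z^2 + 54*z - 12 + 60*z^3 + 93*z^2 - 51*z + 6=-54*b^2 - 60*b + 60*z^3 + z^2*(123 - 93*b) + z*(-27*b^2 - 216*b + 3) - 6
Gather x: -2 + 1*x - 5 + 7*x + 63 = 8*x + 56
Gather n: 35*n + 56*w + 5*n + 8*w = 40*n + 64*w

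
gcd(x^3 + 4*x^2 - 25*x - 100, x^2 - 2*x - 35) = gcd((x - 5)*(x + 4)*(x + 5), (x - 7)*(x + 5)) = x + 5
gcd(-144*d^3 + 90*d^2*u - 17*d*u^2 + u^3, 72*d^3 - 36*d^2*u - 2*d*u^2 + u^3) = -6*d + u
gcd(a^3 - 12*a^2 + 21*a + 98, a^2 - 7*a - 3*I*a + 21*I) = a - 7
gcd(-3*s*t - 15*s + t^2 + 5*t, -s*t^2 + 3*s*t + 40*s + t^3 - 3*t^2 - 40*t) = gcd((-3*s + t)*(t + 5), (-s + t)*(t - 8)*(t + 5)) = t + 5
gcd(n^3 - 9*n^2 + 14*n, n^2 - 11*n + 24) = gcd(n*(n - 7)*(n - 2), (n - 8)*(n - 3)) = 1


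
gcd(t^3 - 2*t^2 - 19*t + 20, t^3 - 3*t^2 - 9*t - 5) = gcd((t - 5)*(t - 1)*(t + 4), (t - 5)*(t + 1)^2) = t - 5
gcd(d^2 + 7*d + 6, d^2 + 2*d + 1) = d + 1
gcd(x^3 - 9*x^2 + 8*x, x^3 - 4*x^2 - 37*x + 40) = x^2 - 9*x + 8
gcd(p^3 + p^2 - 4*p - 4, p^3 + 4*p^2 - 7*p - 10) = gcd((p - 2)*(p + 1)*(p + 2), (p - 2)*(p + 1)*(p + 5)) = p^2 - p - 2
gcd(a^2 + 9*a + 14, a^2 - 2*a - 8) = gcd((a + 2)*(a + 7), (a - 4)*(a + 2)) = a + 2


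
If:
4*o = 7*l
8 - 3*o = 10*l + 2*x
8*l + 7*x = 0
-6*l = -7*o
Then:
No Solution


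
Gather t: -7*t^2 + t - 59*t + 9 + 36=-7*t^2 - 58*t + 45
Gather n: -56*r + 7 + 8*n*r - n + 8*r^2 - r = n*(8*r - 1) + 8*r^2 - 57*r + 7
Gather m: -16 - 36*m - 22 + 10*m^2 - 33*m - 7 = 10*m^2 - 69*m - 45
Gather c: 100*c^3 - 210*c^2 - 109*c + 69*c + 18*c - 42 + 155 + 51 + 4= 100*c^3 - 210*c^2 - 22*c + 168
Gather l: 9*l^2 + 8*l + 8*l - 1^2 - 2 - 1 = 9*l^2 + 16*l - 4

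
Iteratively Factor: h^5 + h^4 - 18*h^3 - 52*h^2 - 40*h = (h)*(h^4 + h^3 - 18*h^2 - 52*h - 40) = h*(h + 2)*(h^3 - h^2 - 16*h - 20) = h*(h - 5)*(h + 2)*(h^2 + 4*h + 4) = h*(h - 5)*(h + 2)^2*(h + 2)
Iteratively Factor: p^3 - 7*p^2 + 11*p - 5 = (p - 5)*(p^2 - 2*p + 1) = (p - 5)*(p - 1)*(p - 1)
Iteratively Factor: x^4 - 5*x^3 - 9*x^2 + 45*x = (x)*(x^3 - 5*x^2 - 9*x + 45) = x*(x + 3)*(x^2 - 8*x + 15) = x*(x - 3)*(x + 3)*(x - 5)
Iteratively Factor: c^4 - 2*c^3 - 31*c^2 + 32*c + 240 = (c - 5)*(c^3 + 3*c^2 - 16*c - 48) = (c - 5)*(c + 3)*(c^2 - 16) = (c - 5)*(c - 4)*(c + 3)*(c + 4)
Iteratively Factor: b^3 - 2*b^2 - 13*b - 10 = (b - 5)*(b^2 + 3*b + 2) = (b - 5)*(b + 2)*(b + 1)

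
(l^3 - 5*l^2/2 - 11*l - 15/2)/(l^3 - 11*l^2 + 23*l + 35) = (l + 3/2)/(l - 7)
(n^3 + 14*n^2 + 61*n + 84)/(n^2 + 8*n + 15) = (n^2 + 11*n + 28)/(n + 5)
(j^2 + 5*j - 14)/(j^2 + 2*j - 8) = (j + 7)/(j + 4)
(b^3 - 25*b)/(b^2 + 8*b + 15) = b*(b - 5)/(b + 3)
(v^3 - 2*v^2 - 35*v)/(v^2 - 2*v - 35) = v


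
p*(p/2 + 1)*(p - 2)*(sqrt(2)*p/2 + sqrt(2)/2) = sqrt(2)*p^4/4 + sqrt(2)*p^3/4 - sqrt(2)*p^2 - sqrt(2)*p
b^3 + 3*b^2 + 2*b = b*(b + 1)*(b + 2)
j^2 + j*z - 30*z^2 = (j - 5*z)*(j + 6*z)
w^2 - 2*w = w*(w - 2)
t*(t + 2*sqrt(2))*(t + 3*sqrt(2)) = t^3 + 5*sqrt(2)*t^2 + 12*t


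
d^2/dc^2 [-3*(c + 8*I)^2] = -6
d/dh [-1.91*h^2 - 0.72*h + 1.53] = -3.82*h - 0.72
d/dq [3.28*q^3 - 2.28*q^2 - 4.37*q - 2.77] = 9.84*q^2 - 4.56*q - 4.37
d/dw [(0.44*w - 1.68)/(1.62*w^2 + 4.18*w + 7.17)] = (-0.7128*w^2 + 5.4432*w + 10.1772)/(2.6244*w^4 + 13.5432*w^3 + 40.7032*w^2 + 59.9412*w + 51.4089)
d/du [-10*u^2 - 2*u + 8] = -20*u - 2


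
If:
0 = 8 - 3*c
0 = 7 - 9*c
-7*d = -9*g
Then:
No Solution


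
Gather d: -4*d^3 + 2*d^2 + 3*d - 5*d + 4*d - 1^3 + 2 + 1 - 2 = -4*d^3 + 2*d^2 + 2*d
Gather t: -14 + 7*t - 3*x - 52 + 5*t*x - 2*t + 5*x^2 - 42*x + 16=t*(5*x + 5) + 5*x^2 - 45*x - 50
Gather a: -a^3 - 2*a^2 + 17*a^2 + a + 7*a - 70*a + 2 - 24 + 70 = -a^3 + 15*a^2 - 62*a + 48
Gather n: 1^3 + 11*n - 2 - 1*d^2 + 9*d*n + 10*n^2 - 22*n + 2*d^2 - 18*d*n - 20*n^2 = d^2 - 10*n^2 + n*(-9*d - 11) - 1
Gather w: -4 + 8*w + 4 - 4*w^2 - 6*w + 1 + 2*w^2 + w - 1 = -2*w^2 + 3*w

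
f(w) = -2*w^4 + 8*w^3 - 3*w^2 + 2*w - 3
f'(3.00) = -16.00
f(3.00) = 30.00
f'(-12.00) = 17354.00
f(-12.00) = -55755.00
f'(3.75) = -104.88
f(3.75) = -11.32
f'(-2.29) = 237.67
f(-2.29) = -174.39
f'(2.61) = 7.59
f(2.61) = 31.21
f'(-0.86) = 30.00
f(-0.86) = -13.12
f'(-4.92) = 1565.24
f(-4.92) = -2210.12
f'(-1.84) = 144.13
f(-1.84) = -89.60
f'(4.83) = -368.52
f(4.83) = -250.37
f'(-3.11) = 493.43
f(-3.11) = -465.98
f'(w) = -8*w^3 + 24*w^2 - 6*w + 2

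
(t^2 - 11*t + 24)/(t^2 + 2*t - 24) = (t^2 - 11*t + 24)/(t^2 + 2*t - 24)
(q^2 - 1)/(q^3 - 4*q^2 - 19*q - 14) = (q - 1)/(q^2 - 5*q - 14)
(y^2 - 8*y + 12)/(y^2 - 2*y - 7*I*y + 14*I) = (y - 6)/(y - 7*I)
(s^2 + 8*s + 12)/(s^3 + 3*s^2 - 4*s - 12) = (s + 6)/(s^2 + s - 6)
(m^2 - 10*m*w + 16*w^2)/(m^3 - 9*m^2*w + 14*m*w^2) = (-m + 8*w)/(m*(-m + 7*w))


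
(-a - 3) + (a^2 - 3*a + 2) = a^2 - 4*a - 1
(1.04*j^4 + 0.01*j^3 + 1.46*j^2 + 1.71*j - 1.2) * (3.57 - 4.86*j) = -5.0544*j^5 + 3.6642*j^4 - 7.0599*j^3 - 3.0984*j^2 + 11.9367*j - 4.284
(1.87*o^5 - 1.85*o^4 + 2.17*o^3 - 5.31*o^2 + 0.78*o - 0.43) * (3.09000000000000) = 5.7783*o^5 - 5.7165*o^4 + 6.7053*o^3 - 16.4079*o^2 + 2.4102*o - 1.3287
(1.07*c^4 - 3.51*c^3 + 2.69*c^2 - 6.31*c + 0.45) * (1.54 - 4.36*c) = -4.6652*c^5 + 16.9514*c^4 - 17.1338*c^3 + 31.6542*c^2 - 11.6794*c + 0.693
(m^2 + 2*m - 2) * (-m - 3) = -m^3 - 5*m^2 - 4*m + 6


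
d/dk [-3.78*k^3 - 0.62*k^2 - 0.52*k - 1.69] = -11.34*k^2 - 1.24*k - 0.52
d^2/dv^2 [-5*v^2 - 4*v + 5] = -10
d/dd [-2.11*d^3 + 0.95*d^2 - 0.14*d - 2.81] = -6.33*d^2 + 1.9*d - 0.14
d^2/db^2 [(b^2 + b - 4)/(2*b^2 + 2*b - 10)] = 3*(b^2 + b + 2)/(b^6 + 3*b^5 - 12*b^4 - 29*b^3 + 60*b^2 + 75*b - 125)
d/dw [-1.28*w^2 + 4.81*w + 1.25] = 4.81 - 2.56*w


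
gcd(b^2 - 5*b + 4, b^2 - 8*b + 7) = b - 1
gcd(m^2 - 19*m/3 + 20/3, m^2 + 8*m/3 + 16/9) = 1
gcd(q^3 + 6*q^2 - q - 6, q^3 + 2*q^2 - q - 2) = q^2 - 1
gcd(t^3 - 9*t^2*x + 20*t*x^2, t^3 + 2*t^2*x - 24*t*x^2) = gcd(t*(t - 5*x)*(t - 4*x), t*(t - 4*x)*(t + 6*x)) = -t^2 + 4*t*x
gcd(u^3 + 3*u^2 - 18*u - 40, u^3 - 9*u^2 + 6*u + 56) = u^2 - 2*u - 8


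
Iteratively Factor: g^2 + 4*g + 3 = (g + 1)*(g + 3)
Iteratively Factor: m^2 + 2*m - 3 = (m + 3)*(m - 1)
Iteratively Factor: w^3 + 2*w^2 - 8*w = (w)*(w^2 + 2*w - 8) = w*(w + 4)*(w - 2)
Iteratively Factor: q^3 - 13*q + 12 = (q + 4)*(q^2 - 4*q + 3) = (q - 1)*(q + 4)*(q - 3)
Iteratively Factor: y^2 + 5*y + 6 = (y + 3)*(y + 2)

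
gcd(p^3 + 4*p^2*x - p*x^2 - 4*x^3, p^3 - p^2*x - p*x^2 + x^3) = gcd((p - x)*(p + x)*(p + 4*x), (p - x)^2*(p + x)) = -p^2 + x^2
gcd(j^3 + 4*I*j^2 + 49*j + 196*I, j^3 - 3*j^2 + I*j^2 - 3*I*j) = 1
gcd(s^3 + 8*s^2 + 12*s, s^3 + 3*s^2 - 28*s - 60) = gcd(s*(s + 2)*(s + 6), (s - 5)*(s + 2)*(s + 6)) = s^2 + 8*s + 12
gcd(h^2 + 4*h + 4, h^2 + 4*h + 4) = h^2 + 4*h + 4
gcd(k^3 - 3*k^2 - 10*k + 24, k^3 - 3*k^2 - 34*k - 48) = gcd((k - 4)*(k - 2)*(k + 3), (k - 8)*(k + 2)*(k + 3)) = k + 3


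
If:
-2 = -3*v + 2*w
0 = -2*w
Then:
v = 2/3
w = 0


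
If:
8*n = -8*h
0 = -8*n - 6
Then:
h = 3/4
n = -3/4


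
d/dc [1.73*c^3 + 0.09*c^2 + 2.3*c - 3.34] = 5.19*c^2 + 0.18*c + 2.3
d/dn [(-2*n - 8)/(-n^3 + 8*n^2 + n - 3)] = 2*(n^3 - 8*n^2 - n + (n + 4)*(-3*n^2 + 16*n + 1) + 3)/(n^3 - 8*n^2 - n + 3)^2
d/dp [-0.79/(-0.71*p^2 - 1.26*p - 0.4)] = (-1.1218*p - 0.9954)/(0.71*p^2 + 1.26*p + 0.4)^2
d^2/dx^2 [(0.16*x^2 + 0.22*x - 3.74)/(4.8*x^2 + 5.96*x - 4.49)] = (0.983040000000003*x^3 - 496.32768*x^2 - 613.51488*x - 408.68472)/(110.592*x^6 + 411.9552*x^5 + 201.16224*x^4 - 558.990784*x^3 - 188.170512*x^2 + 360.462588*x - 90.518849)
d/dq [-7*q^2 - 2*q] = -14*q - 2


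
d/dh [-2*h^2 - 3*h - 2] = -4*h - 3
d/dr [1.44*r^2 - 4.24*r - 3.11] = 2.88*r - 4.24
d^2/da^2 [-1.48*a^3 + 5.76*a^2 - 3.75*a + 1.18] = 11.52 - 8.88*a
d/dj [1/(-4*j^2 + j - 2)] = (8*j - 1)/(4*j^2 - j + 2)^2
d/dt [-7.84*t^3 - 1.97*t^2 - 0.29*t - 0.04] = -23.52*t^2 - 3.94*t - 0.29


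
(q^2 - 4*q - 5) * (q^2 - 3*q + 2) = q^4 - 7*q^3 + 9*q^2 + 7*q - 10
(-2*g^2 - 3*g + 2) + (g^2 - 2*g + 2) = -g^2 - 5*g + 4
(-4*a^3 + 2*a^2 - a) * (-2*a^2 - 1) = 8*a^5 - 4*a^4 + 6*a^3 - 2*a^2 + a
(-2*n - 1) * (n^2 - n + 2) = -2*n^3 + n^2 - 3*n - 2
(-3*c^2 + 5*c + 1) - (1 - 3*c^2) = 5*c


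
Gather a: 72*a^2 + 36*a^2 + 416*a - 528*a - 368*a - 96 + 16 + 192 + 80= 108*a^2 - 480*a + 192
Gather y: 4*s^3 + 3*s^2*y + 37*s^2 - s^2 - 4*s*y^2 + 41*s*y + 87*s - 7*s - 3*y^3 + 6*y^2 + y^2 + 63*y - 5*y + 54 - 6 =4*s^3 + 36*s^2 + 80*s - 3*y^3 + y^2*(7 - 4*s) + y*(3*s^2 + 41*s + 58) + 48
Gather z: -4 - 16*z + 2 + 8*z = -8*z - 2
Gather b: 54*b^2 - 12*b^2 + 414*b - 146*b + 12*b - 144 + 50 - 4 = 42*b^2 + 280*b - 98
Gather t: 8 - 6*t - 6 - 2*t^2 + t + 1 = -2*t^2 - 5*t + 3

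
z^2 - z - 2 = (z - 2)*(z + 1)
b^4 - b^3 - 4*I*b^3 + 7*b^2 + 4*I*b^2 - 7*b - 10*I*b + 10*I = (b - 1)*(b - 5*I)*(b - I)*(b + 2*I)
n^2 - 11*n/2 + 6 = (n - 4)*(n - 3/2)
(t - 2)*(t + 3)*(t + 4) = t^3 + 5*t^2 - 2*t - 24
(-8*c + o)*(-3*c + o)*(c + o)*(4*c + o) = 96*c^4 + 76*c^3*o - 27*c^2*o^2 - 6*c*o^3 + o^4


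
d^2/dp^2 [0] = 0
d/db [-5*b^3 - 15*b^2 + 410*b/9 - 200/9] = -15*b^2 - 30*b + 410/9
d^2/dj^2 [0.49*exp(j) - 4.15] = 0.49*exp(j)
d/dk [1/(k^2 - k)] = (1 - 2*k)/(k^2*(k - 1)^2)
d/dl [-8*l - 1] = -8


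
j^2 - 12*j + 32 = (j - 8)*(j - 4)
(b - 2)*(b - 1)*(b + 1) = b^3 - 2*b^2 - b + 2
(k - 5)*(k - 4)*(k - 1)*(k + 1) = k^4 - 9*k^3 + 19*k^2 + 9*k - 20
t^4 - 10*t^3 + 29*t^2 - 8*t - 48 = (t - 4)^2*(t - 3)*(t + 1)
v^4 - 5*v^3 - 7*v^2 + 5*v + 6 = (v - 6)*(v - 1)*(v + 1)^2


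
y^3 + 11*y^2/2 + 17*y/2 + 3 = (y + 1/2)*(y + 2)*(y + 3)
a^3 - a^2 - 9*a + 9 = (a - 3)*(a - 1)*(a + 3)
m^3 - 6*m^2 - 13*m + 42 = (m - 7)*(m - 2)*(m + 3)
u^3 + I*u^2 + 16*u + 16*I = (u - 4*I)*(u + I)*(u + 4*I)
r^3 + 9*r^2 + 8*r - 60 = (r - 2)*(r + 5)*(r + 6)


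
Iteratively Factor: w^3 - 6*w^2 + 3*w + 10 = (w - 2)*(w^2 - 4*w - 5) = (w - 5)*(w - 2)*(w + 1)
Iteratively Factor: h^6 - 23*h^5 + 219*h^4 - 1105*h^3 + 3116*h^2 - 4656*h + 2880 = (h - 4)*(h^5 - 19*h^4 + 143*h^3 - 533*h^2 + 984*h - 720) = (h - 5)*(h - 4)*(h^4 - 14*h^3 + 73*h^2 - 168*h + 144) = (h - 5)*(h - 4)^2*(h^3 - 10*h^2 + 33*h - 36) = (h - 5)*(h - 4)^2*(h - 3)*(h^2 - 7*h + 12) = (h - 5)*(h - 4)^2*(h - 3)^2*(h - 4)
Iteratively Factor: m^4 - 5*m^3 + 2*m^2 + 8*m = (m + 1)*(m^3 - 6*m^2 + 8*m) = m*(m + 1)*(m^2 - 6*m + 8) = m*(m - 2)*(m + 1)*(m - 4)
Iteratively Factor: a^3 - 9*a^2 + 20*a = (a)*(a^2 - 9*a + 20) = a*(a - 4)*(a - 5)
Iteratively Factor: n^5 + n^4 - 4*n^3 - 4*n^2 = (n + 1)*(n^4 - 4*n^2) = n*(n + 1)*(n^3 - 4*n) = n*(n + 1)*(n + 2)*(n^2 - 2*n) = n^2*(n + 1)*(n + 2)*(n - 2)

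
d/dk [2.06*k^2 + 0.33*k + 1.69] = 4.12*k + 0.33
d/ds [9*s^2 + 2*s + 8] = 18*s + 2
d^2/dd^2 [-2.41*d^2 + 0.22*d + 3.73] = -4.82000000000000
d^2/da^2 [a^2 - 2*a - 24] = 2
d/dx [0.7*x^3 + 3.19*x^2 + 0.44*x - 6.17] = 2.1*x^2 + 6.38*x + 0.44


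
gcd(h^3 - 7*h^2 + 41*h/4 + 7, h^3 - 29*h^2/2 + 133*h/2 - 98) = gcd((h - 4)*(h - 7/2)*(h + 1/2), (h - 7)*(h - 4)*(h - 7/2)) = h^2 - 15*h/2 + 14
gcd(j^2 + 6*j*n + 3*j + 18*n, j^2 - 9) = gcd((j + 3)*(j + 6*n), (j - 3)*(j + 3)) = j + 3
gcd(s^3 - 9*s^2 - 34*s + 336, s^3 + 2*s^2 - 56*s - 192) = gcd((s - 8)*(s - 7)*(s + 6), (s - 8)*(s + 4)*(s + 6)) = s^2 - 2*s - 48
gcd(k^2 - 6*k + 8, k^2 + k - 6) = k - 2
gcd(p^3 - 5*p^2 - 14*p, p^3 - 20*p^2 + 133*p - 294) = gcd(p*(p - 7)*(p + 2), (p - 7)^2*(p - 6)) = p - 7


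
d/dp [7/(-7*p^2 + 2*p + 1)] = 14*(7*p - 1)/(-7*p^2 + 2*p + 1)^2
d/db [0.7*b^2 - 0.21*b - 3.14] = 1.4*b - 0.21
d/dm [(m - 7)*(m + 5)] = 2*m - 2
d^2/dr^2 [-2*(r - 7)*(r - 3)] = -4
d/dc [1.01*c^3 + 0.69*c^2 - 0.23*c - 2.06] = 3.03*c^2 + 1.38*c - 0.23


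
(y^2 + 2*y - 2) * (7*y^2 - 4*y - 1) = 7*y^4 + 10*y^3 - 23*y^2 + 6*y + 2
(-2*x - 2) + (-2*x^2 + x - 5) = -2*x^2 - x - 7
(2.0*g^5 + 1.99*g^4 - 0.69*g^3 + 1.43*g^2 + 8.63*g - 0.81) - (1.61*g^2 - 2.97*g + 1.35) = 2.0*g^5 + 1.99*g^4 - 0.69*g^3 - 0.18*g^2 + 11.6*g - 2.16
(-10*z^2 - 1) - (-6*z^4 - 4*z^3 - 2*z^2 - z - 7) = 6*z^4 + 4*z^3 - 8*z^2 + z + 6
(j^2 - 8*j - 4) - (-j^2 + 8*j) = 2*j^2 - 16*j - 4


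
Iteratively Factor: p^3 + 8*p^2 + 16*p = (p + 4)*(p^2 + 4*p) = p*(p + 4)*(p + 4)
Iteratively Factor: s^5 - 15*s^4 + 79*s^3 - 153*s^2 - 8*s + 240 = (s + 1)*(s^4 - 16*s^3 + 95*s^2 - 248*s + 240) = (s - 4)*(s + 1)*(s^3 - 12*s^2 + 47*s - 60) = (s - 4)^2*(s + 1)*(s^2 - 8*s + 15) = (s - 4)^2*(s - 3)*(s + 1)*(s - 5)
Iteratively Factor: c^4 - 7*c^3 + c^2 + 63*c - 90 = (c - 5)*(c^3 - 2*c^2 - 9*c + 18) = (c - 5)*(c - 3)*(c^2 + c - 6) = (c - 5)*(c - 3)*(c - 2)*(c + 3)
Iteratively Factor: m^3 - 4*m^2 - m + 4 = (m - 4)*(m^2 - 1) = (m - 4)*(m - 1)*(m + 1)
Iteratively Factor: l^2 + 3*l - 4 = (l - 1)*(l + 4)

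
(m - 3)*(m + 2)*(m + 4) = m^3 + 3*m^2 - 10*m - 24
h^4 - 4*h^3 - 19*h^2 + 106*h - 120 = (h - 4)*(h - 3)*(h - 2)*(h + 5)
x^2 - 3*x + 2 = (x - 2)*(x - 1)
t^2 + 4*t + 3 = (t + 1)*(t + 3)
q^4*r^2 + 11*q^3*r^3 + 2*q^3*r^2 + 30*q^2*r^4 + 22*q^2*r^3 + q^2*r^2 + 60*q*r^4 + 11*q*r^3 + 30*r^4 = (q + 5*r)*(q + 6*r)*(q*r + r)^2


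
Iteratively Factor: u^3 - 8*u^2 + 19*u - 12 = (u - 3)*(u^2 - 5*u + 4) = (u - 4)*(u - 3)*(u - 1)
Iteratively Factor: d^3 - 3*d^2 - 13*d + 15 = (d + 3)*(d^2 - 6*d + 5) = (d - 1)*(d + 3)*(d - 5)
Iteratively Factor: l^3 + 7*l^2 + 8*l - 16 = (l + 4)*(l^2 + 3*l - 4) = (l + 4)^2*(l - 1)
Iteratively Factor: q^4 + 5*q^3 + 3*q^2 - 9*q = (q + 3)*(q^3 + 2*q^2 - 3*q) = (q + 3)^2*(q^2 - q) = (q - 1)*(q + 3)^2*(q)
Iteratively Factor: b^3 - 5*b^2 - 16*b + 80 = (b - 4)*(b^2 - b - 20) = (b - 4)*(b + 4)*(b - 5)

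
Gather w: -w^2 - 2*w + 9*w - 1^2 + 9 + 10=-w^2 + 7*w + 18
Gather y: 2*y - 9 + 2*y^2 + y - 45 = 2*y^2 + 3*y - 54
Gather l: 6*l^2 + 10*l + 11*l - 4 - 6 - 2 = 6*l^2 + 21*l - 12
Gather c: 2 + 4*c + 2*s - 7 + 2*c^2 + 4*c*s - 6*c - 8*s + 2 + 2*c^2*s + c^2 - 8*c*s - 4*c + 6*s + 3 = c^2*(2*s + 3) + c*(-4*s - 6)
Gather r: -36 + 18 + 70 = 52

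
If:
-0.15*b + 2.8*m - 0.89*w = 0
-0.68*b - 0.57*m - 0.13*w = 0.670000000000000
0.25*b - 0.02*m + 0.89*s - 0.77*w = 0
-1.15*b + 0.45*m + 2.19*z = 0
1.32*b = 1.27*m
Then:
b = -0.40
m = -0.42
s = -0.97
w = -1.24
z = -0.12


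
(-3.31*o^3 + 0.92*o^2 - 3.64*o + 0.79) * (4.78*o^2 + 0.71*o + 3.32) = -15.8218*o^5 + 2.0475*o^4 - 27.7352*o^3 + 4.2462*o^2 - 11.5239*o + 2.6228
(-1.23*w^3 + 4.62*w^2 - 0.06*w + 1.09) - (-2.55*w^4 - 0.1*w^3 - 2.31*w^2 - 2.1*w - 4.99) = 2.55*w^4 - 1.13*w^3 + 6.93*w^2 + 2.04*w + 6.08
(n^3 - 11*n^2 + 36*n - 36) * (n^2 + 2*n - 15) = n^5 - 9*n^4 - n^3 + 201*n^2 - 612*n + 540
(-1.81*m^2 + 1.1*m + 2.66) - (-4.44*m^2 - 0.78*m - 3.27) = 2.63*m^2 + 1.88*m + 5.93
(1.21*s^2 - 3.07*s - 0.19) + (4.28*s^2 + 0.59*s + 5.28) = 5.49*s^2 - 2.48*s + 5.09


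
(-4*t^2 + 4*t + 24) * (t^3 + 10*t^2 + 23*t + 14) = -4*t^5 - 36*t^4 - 28*t^3 + 276*t^2 + 608*t + 336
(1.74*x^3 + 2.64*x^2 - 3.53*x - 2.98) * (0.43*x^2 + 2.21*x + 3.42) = 0.7482*x^5 + 4.9806*x^4 + 10.2673*x^3 - 0.0538999999999989*x^2 - 18.6584*x - 10.1916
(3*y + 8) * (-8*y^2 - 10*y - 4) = -24*y^3 - 94*y^2 - 92*y - 32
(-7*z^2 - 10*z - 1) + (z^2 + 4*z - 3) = -6*z^2 - 6*z - 4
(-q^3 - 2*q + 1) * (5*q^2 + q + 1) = -5*q^5 - q^4 - 11*q^3 + 3*q^2 - q + 1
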